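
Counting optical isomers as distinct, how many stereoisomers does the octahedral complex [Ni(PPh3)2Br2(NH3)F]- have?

The six octahedral sites form three mutually perpendicular trans pairs.
The distinct arrangements are (6 in all): PPh3 trans, Br trans; PPh3 cis, Br trans; PPh3 trans, Br cis; PPh3 cis, Br cis (3 arrangements, 2 chiral).
Of these, 2 lack any improper symmetry element and so occur as enantiomeric pairs, giving 6 + 2 = 8 stereoisomers in total.

8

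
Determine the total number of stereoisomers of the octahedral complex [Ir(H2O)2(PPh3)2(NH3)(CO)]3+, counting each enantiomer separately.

The six octahedral sites form three mutually perpendicular trans pairs.
There are 6 geometric isomers: H2O cis, PPh3 trans; H2O cis, PPh3 cis (3 arrangements, 2 chiral); H2O trans, PPh3 trans; H2O trans, PPh3 cis.
Of these, 2 lack any improper symmetry element and so occur as enantiomeric pairs, giving 6 + 2 = 8 stereoisomers in total.

8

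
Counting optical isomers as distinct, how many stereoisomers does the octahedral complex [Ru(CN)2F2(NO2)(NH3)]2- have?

8

The six octahedral sites form three mutually perpendicular trans pairs.
The distinct arrangements are (6 in all): CN trans, F trans; CN trans, F cis; CN cis, F cis (3 arrangements, 2 chiral); CN cis, F trans.
Of these, 2 lack any improper symmetry element and so occur as enantiomeric pairs, giving 6 + 2 = 8 stereoisomers in total.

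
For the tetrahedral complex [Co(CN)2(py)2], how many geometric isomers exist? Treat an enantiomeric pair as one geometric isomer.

1

Only one geometric arrangement is possible.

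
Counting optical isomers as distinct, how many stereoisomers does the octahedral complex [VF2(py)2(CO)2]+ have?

In an octahedral complex each vertex has one trans partner and four cis neighbours.
The distinct arrangements are (5 in all): F trans, py trans, CO trans; F cis, py cis, CO trans; F cis, py trans, CO cis; F cis, py cis, CO cis (chiral); F trans, py cis, CO cis.
One of these lacks any improper symmetry element and so occurs as an enantiomeric pair, giving 5 + 1 = 6 stereoisomers in total.

6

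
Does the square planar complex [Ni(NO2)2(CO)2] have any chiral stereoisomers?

no

A square has two trans pairs of vertices; adjacent vertices are cis.
Systematic placement gives 2 geometric isomers: NO2 cis; NO2 trans.
Each arrangement has an internal mirror plane or centre of symmetry, so none is chiral.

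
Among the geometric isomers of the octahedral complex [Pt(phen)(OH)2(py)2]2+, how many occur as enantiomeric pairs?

Each phen is bidentate and must span two cis positions.
The distinct arrangements are (3 in all): OH trans, py cis; OH cis, py trans; OH cis, py cis (chiral).
One of these lacks any improper symmetry element and so occurs as an enantiomeric pair, giving 3 + 1 = 4 stereoisomers in total.

1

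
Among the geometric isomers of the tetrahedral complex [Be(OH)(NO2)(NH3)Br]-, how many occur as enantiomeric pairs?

1

All four vertices of a tetrahedron are equivalent and mutually adjacent, so cis/trans isomerism cannot arise.
Only one geometric arrangement is possible; it has no improper symmetry element, so it exists as a pair of enantiomers (2 stereoisomers).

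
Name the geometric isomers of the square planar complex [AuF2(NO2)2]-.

cis and trans

The distinct arrangements are (2 in all): F cis; F trans.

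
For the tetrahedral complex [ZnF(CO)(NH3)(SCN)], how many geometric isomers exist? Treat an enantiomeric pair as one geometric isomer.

In a tetrahedral complex all four positions are equivalent and every pair of ligands is adjacent — there is no cis/trans distinction.
Only one geometric arrangement is possible; it has no improper symmetry element, so it exists as a pair of enantiomers (2 stereoisomers).

1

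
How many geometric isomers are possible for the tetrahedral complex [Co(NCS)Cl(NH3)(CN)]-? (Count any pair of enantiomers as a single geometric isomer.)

All four vertices of a tetrahedron are equivalent and mutually adjacent, so cis/trans isomerism cannot arise.
Only one geometric arrangement is possible; it has no improper symmetry element, so it exists as a pair of enantiomers (2 stereoisomers).

1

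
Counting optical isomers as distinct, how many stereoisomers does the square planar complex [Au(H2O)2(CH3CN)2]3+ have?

In a square planar complex each vertex has one trans partner and two cis neighbours.
Working through the distinct placements yields 2 geometric isomers: H2O cis; H2O trans.
Each arrangement has an internal mirror plane or centre of symmetry, so none is chiral.

2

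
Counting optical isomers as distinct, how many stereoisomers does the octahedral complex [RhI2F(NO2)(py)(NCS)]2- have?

15

In an octahedral complex each vertex has one trans partner and four cis neighbours.
Placing the ligands in turn and identifying arrangements related by rotation or reflection leaves 9 distinct geometric isomers.
Of these, 6 lack any improper symmetry element and so occur as enantiomeric pairs, giving 9 + 6 = 15 stereoisomers in total.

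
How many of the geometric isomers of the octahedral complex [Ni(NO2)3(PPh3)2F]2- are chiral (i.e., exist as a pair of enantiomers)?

0

An octahedron has six vertices in three trans pairs; every non-trans pair is cis.
Systematic placement gives 3 geometric isomers: NO2 mer, PPh3 trans; NO2 fac, PPh3 cis; NO2 mer, PPh3 cis.
Each arrangement has an internal mirror plane or centre of symmetry, so none is chiral.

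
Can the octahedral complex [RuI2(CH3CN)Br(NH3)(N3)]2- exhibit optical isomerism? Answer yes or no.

yes

Placing the ligands in turn and identifying arrangements related by rotation or reflection leaves 9 distinct geometric isomers.
Of these, 6 lack any improper symmetry element and so occur as enantiomeric pairs, giving 9 + 6 = 15 stereoisomers in total.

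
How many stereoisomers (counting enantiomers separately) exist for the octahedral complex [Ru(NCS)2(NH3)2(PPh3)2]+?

6

In an octahedral complex each vertex has one trans partner and four cis neighbours.
The distinct arrangements are (5 in all): NCS trans, NH3 trans, PPh3 trans; NCS trans, NH3 cis, PPh3 cis; NCS cis, NH3 cis, PPh3 trans; NCS cis, NH3 cis, PPh3 cis (chiral); NCS cis, NH3 trans, PPh3 cis.
One of these lacks any improper symmetry element and so occurs as an enantiomeric pair, giving 5 + 1 = 6 stereoisomers in total.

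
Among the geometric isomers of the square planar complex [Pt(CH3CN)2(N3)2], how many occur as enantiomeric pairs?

0

Working through the distinct placements yields 2 geometric isomers: CH3CN cis; CH3CN trans.
Each arrangement has an internal mirror plane or centre of symmetry, so none is chiral.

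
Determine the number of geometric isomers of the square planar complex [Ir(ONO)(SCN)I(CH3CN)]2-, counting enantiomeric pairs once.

A square has two trans pairs of vertices; adjacent vertices are cis.
Systematic placement gives 3 geometric isomers: (CH3CN/ONO trans, I/SCN trans); (CH3CN/SCN trans, I/ONO trans); (CH3CN/I trans, ONO/SCN trans).

3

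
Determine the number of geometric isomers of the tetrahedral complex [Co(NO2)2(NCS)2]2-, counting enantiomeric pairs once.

1

All four vertices of a tetrahedron are equivalent and mutually adjacent, so cis/trans isomerism cannot arise.
Only one geometric arrangement is possible.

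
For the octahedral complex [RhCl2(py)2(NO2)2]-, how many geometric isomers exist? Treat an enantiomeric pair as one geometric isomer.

5

There are 5 geometric isomers: Cl trans, py trans, NO2 trans; Cl trans, py cis, NO2 cis; Cl cis, py trans, NO2 cis; Cl cis, py cis, NO2 cis (chiral); Cl cis, py cis, NO2 trans.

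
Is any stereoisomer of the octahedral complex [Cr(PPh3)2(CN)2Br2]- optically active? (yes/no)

yes

In an octahedral complex each vertex has one trans partner and four cis neighbours.
There are 5 geometric isomers: PPh3 trans, CN trans, Br trans; PPh3 cis, CN cis, Br trans; PPh3 trans, CN cis, Br cis; PPh3 cis, CN cis, Br cis (chiral); PPh3 cis, CN trans, Br cis.
One of these lacks any improper symmetry element and so occurs as an enantiomeric pair, giving 5 + 1 = 6 stereoisomers in total.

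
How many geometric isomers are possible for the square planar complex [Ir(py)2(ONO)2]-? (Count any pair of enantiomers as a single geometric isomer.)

2

Systematic placement gives 2 geometric isomers: py cis; py trans.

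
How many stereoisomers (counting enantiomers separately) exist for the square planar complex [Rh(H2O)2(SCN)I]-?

2

In a square planar complex each vertex has one trans partner and two cis neighbours.
There are 2 geometric isomers: H2O cis; H2O trans.
Each arrangement has an internal mirror plane or centre of symmetry, so none is chiral.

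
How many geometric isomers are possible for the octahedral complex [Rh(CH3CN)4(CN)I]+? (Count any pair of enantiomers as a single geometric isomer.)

There are 2 geometric isomers: CN and I mutually trans; CN and I mutually cis.

2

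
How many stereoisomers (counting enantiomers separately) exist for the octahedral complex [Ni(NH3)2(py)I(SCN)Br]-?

The six octahedral sites form three mutually perpendicular trans pairs.
Systematic enumeration (placing each ligand type in turn and discarding arrangements equivalent by rotation or reflection) gives 9 geometric isomers.
Of these, 6 lack any improper symmetry element and so occur as enantiomeric pairs, giving 9 + 6 = 15 stereoisomers in total.

15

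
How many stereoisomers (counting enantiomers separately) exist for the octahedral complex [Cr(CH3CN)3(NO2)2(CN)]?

The six octahedral sites form three mutually perpendicular trans pairs.
There are 3 geometric isomers: CH3CN mer, NO2 trans; CH3CN mer, NO2 cis; CH3CN fac, NO2 cis.
Each arrangement has an internal mirror plane or centre of symmetry, so none is chiral.

3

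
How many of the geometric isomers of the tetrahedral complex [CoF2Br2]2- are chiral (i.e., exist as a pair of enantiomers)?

0

In a tetrahedral complex all four positions are equivalent and every pair of ligands is adjacent — there is no cis/trans distinction.
Only one geometric arrangement is possible.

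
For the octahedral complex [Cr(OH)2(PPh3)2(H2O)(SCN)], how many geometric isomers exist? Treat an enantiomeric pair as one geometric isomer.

6

The six octahedral sites form three mutually perpendicular trans pairs.
There are 6 geometric isomers: OH cis, PPh3 cis (3 arrangements, 2 chiral); OH cis, PPh3 trans; OH trans, PPh3 cis; OH trans, PPh3 trans.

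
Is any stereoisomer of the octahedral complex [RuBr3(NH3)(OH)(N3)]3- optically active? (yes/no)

An octahedron has six vertices in three trans pairs; every non-trans pair is cis.
There are 4 geometric isomers: Br mer (3 arrangements); Br fac (chiral).
One of these lacks any improper symmetry element and so occurs as an enantiomeric pair, giving 4 + 1 = 5 stereoisomers in total.

yes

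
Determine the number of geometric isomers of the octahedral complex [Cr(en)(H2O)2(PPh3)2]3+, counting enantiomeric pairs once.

Each en is bidentate and must span two cis positions.
There are 3 geometric isomers: H2O trans, PPh3 cis; H2O cis, PPh3 cis (chiral); H2O cis, PPh3 trans.

3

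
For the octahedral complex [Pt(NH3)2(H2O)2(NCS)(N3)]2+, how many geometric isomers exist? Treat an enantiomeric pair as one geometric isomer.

6

The six octahedral sites form three mutually perpendicular trans pairs.
The distinct arrangements are (6 in all): NH3 trans, H2O trans; NH3 cis, H2O trans; NH3 trans, H2O cis; NH3 cis, H2O cis (3 arrangements, 2 chiral).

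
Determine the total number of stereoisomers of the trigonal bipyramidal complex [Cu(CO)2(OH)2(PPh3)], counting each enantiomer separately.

A trigonal bipyramid has two axial and three equatorial sites, which are chemically inequivalent.
Exhaustive case analysis gives 5 geometric isomers.
One of these lacks any improper symmetry element and so occurs as an enantiomeric pair, giving 5 + 1 = 6 stereoisomers in total.

6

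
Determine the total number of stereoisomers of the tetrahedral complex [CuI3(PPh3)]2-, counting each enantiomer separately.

1

All four vertices of a tetrahedron are equivalent and mutually adjacent, so cis/trans isomerism cannot arise.
Only one geometric arrangement is possible.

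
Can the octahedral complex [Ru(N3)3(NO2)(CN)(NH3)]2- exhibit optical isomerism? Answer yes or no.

The six octahedral sites form three mutually perpendicular trans pairs.
The distinct arrangements are (4 in all): N3 mer (3 arrangements); N3 fac (chiral).
One of these lacks any improper symmetry element and so occurs as an enantiomeric pair, giving 4 + 1 = 5 stereoisomers in total.

yes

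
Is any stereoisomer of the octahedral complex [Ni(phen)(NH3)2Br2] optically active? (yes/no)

The six octahedral sites form three mutually perpendicular trans pairs.
Each phen is bidentate and must span two cis positions.
The distinct arrangements are (3 in all): NH3 cis, Br trans; NH3 cis, Br cis (chiral); NH3 trans, Br cis.
One of these lacks any improper symmetry element and so occurs as an enantiomeric pair, giving 3 + 1 = 4 stereoisomers in total.

yes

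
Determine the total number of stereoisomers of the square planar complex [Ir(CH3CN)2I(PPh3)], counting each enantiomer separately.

2

There are 2 geometric isomers: CH3CN cis; CH3CN trans.
Each arrangement has an internal mirror plane or centre of symmetry, so none is chiral.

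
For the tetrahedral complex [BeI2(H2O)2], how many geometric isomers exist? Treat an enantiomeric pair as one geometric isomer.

In a tetrahedral complex all four positions are equivalent and every pair of ligands is adjacent — there is no cis/trans distinction.
Only one geometric arrangement is possible.

1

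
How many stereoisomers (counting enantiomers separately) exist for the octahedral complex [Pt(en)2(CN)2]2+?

3

An octahedron has six vertices in three trans pairs; every non-trans pair is cis.
Each en is bidentate and must span two cis positions.
The distinct arrangements are (2 in all): CN trans; CN cis (chiral).
One of these lacks any improper symmetry element and so occurs as an enantiomeric pair, giving 2 + 1 = 3 stereoisomers in total.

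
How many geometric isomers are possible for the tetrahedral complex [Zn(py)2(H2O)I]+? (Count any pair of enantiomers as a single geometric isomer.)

1

Only one geometric arrangement is possible.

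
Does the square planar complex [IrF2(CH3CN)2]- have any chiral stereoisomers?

Working through the distinct placements yields 2 geometric isomers: F cis; F trans.
Each arrangement has an internal mirror plane or centre of symmetry, so none is chiral.

no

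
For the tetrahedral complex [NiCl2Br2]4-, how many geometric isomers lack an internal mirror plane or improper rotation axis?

In a tetrahedral complex all four positions are equivalent and every pair of ligands is adjacent — there is no cis/trans distinction.
Only one geometric arrangement is possible.

0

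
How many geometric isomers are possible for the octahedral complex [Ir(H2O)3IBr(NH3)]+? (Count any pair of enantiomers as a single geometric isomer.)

4

An octahedron has six vertices in three trans pairs; every non-trans pair is cis.
Systematic placement gives 4 geometric isomers: H2O mer (3 arrangements); H2O fac (chiral).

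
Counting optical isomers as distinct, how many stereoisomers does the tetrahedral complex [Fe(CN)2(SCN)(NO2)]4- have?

All four vertices of a tetrahedron are equivalent and mutually adjacent, so cis/trans isomerism cannot arise.
Only one geometric arrangement is possible.

1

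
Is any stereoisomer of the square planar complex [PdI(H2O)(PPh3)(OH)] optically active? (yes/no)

A square has two trans pairs of vertices; adjacent vertices are cis.
The distinct arrangements are (3 in all): (H2O/OH trans, I/PPh3 trans); (H2O/PPh3 trans, I/OH trans); (H2O/I trans, OH/PPh3 trans).
Each arrangement has an internal mirror plane or centre of symmetry, so none is chiral.

no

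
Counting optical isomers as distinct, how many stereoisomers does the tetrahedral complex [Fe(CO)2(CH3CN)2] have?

In a tetrahedral complex all four positions are equivalent and every pair of ligands is adjacent — there is no cis/trans distinction.
Only one geometric arrangement is possible.

1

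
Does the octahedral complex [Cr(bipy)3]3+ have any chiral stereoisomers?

yes

In an octahedral complex each vertex has one trans partner and four cis neighbours.
Each bipy is bidentate and must span two cis positions.
Only one geometric arrangement is possible; it has no improper symmetry element, so it exists as a pair of enantiomers (2 stereoisomers).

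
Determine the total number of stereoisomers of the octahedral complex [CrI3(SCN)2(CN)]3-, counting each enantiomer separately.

3

An octahedron has six vertices in three trans pairs; every non-trans pair is cis.
Working through the distinct placements yields 3 geometric isomers: I mer, SCN trans; I fac, SCN cis; I mer, SCN cis.
Each arrangement has an internal mirror plane or centre of symmetry, so none is chiral.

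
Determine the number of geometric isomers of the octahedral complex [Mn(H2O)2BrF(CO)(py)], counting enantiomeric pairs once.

Exhaustive case analysis gives 9 geometric isomers.

9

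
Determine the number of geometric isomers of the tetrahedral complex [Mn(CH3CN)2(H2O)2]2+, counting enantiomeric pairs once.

1

Only one geometric arrangement is possible.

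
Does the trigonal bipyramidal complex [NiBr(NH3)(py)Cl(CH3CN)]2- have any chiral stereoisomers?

In a trigonal bipyramid the two axial positions differ from the three equatorial ones.
Placing the ligands in turn and identifying arrangements related by rotation or reflection leaves 10 distinct geometric isomers.
Of these, 10 lack any improper symmetry element and so occur as enantiomeric pairs, giving 10 + 10 = 20 stereoisomers in total.

yes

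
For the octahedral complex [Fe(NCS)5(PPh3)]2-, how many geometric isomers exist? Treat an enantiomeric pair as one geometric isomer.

An octahedron has six vertices in three trans pairs; every non-trans pair is cis.
Only one geometric arrangement is possible.

1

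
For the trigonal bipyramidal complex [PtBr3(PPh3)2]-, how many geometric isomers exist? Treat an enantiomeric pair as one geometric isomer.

3

In a trigonal bipyramid the two axial positions differ from the three equatorial ones.
The distinct arrangements are (3 in all): PPh3 both equatorial; PPh3 one axial, one equatorial; PPh3 both axial.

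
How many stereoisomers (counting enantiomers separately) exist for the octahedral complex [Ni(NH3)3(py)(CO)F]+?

5

Systematic placement gives 4 geometric isomers: NH3 mer (3 arrangements); NH3 fac (chiral).
One of these lacks any improper symmetry element and so occurs as an enantiomeric pair, giving 4 + 1 = 5 stereoisomers in total.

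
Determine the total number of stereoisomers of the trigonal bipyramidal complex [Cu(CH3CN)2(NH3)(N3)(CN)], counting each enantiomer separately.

10

In a trigonal bipyramid the two axial positions differ from the three equatorial ones.
Systematic enumeration (placing each ligand type in turn and discarding arrangements equivalent by rotation or reflection) gives 7 geometric isomers.
Of these, 3 lack any improper symmetry element and so occur as enantiomeric pairs, giving 7 + 3 = 10 stereoisomers in total.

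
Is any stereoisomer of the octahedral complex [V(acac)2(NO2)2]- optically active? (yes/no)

In an octahedral complex each vertex has one trans partner and four cis neighbours.
Each acac is bidentate and must span two cis positions.
The distinct arrangements are (2 in all): NO2 trans; NO2 cis (chiral).
One of these lacks any improper symmetry element and so occurs as an enantiomeric pair, giving 2 + 1 = 3 stereoisomers in total.

yes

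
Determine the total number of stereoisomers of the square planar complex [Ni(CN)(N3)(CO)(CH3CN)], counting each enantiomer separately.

3

Systematic placement gives 3 geometric isomers: (CH3CN/CO trans, CN/N3 trans); (CH3CN/N3 trans, CN/CO trans); (CH3CN/CN trans, CO/N3 trans).
Each arrangement has an internal mirror plane or centre of symmetry, so none is chiral.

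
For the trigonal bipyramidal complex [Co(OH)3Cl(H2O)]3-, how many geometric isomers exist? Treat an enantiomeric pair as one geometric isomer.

In a trigonal bipyramid the two axial positions differ from the three equatorial ones.
The distinct arrangements are (4 in all): Cl axial, H2O axial; Cl axial, H2O equatorial; Cl equatorial, H2O axial; Cl equatorial, H2O equatorial.

4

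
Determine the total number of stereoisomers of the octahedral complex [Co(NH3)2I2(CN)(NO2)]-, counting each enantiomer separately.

8

The six octahedral sites form three mutually perpendicular trans pairs.
Working through the distinct placements yields 6 geometric isomers: NH3 cis, I cis (3 arrangements, 2 chiral); NH3 trans, I cis; NH3 cis, I trans; NH3 trans, I trans.
Of these, 2 lack any improper symmetry element and so occur as enantiomeric pairs, giving 6 + 2 = 8 stereoisomers in total.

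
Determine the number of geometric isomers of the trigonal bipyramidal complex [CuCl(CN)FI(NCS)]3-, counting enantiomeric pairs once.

10

In a trigonal bipyramid the two axial positions differ from the three equatorial ones.
Placing the ligands in turn and identifying arrangements related by rotation or reflection leaves 10 distinct geometric isomers.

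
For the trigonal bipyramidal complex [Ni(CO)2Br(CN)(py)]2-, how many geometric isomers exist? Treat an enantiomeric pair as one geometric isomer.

A trigonal bipyramid has two axial and three equatorial sites, which are chemically inequivalent.
Exhaustive case analysis gives 7 geometric isomers.

7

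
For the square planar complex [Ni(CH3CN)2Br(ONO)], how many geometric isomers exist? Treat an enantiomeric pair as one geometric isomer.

2

A square has two trans pairs of vertices; adjacent vertices are cis.
The distinct arrangements are (2 in all): CH3CN cis; CH3CN trans.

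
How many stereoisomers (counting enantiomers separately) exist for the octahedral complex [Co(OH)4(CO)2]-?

2

An octahedron has six vertices in three trans pairs; every non-trans pair is cis.
Systematic placement gives 2 geometric isomers: CO trans; CO cis.
Each arrangement has an internal mirror plane or centre of symmetry, so none is chiral.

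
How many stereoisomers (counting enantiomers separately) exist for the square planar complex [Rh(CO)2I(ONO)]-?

2

A square has two trans pairs of vertices; adjacent vertices are cis.
Systematic placement gives 2 geometric isomers: CO cis; CO trans.
Each arrangement has an internal mirror plane or centre of symmetry, so none is chiral.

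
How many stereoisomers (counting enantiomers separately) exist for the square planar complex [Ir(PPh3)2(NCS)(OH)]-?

2

A square has two trans pairs of vertices; adjacent vertices are cis.
Working through the distinct placements yields 2 geometric isomers: PPh3 cis; PPh3 trans.
Each arrangement has an internal mirror plane or centre of symmetry, so none is chiral.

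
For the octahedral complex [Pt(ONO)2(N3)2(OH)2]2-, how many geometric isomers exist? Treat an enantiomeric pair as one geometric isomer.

5

Systematic placement gives 5 geometric isomers: ONO trans, N3 trans, OH trans; ONO cis, N3 trans, OH cis; ONO trans, N3 cis, OH cis; ONO cis, N3 cis, OH cis (chiral); ONO cis, N3 cis, OH trans.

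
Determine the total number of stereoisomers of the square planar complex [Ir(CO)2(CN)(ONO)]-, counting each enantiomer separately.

In a square planar complex each vertex has one trans partner and two cis neighbours.
There are 2 geometric isomers: CO cis; CO trans.
Each arrangement has an internal mirror plane or centre of symmetry, so none is chiral.

2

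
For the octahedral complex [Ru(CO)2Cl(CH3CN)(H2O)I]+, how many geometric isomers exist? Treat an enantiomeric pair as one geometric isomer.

In an octahedral complex each vertex has one trans partner and four cis neighbours.
Placing the ligands in turn and identifying arrangements related by rotation or reflection leaves 9 distinct geometric isomers.

9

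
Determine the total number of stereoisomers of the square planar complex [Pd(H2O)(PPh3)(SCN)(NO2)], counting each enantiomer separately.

3

A square has two trans pairs of vertices; adjacent vertices are cis.
The distinct arrangements are (3 in all): (H2O/PPh3 trans, NO2/SCN trans); (H2O/SCN trans, NO2/PPh3 trans); (H2O/NO2 trans, PPh3/SCN trans).
Each arrangement has an internal mirror plane or centre of symmetry, so none is chiral.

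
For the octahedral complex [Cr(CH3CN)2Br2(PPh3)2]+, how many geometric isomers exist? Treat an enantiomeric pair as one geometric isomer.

The six octahedral sites form three mutually perpendicular trans pairs.
Working through the distinct placements yields 5 geometric isomers: CH3CN trans, Br trans, PPh3 trans; CH3CN cis, Br trans, PPh3 cis; CH3CN cis, Br cis, PPh3 trans; CH3CN cis, Br cis, PPh3 cis (chiral); CH3CN trans, Br cis, PPh3 cis.

5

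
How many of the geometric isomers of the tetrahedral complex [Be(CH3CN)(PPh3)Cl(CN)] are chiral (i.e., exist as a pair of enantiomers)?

1

In a tetrahedral complex all four positions are equivalent and every pair of ligands is adjacent — there is no cis/trans distinction.
Only one geometric arrangement is possible; it has no improper symmetry element, so it exists as a pair of enantiomers (2 stereoisomers).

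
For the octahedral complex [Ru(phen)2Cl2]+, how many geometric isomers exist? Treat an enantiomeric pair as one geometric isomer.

2

Each phen is bidentate and must span two cis positions.
Working through the distinct placements yields 2 geometric isomers: Cl trans; Cl cis (chiral).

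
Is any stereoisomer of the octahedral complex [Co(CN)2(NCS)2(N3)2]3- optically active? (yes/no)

yes

The six octahedral sites form three mutually perpendicular trans pairs.
Systematic placement gives 5 geometric isomers: CN trans, NCS trans, N3 trans; CN trans, NCS cis, N3 cis; CN cis, NCS trans, N3 cis; CN cis, NCS cis, N3 cis (chiral); CN cis, NCS cis, N3 trans.
One of these lacks any improper symmetry element and so occurs as an enantiomeric pair, giving 5 + 1 = 6 stereoisomers in total.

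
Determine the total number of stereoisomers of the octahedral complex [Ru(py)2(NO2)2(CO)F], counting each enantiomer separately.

8

Working through the distinct placements yields 6 geometric isomers: py trans, NO2 trans; py cis, NO2 cis (3 arrangements, 2 chiral); py trans, NO2 cis; py cis, NO2 trans.
Of these, 2 lack any improper symmetry element and so occur as enantiomeric pairs, giving 6 + 2 = 8 stereoisomers in total.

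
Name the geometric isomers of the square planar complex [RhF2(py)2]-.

cis and trans

A square has two trans pairs of vertices; adjacent vertices are cis.
Systematic placement gives 2 geometric isomers: F cis; F trans.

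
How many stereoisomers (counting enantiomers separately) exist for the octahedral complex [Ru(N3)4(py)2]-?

2

An octahedron has six vertices in three trans pairs; every non-trans pair is cis.
Systematic placement gives 2 geometric isomers: py trans; py cis.
Each arrangement has an internal mirror plane or centre of symmetry, so none is chiral.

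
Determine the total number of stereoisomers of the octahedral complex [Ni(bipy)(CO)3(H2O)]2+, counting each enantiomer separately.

Each bipy is bidentate and must span two cis positions.
There are 2 geometric isomers: CO mer; CO fac.
Each arrangement has an internal mirror plane or centre of symmetry, so none is chiral.

2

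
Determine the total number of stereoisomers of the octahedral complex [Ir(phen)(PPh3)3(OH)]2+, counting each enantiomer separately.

In an octahedral complex each vertex has one trans partner and four cis neighbours.
Each phen is bidentate and must span two cis positions.
Working through the distinct placements yields 2 geometric isomers: PPh3 fac; PPh3 mer.
Each arrangement has an internal mirror plane or centre of symmetry, so none is chiral.

2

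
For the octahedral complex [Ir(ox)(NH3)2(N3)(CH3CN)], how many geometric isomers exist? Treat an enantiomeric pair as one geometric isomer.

4

Each ox is bidentate and must span two cis positions.
Working through the distinct placements yields 4 geometric isomers: NH3 cis (3 arrangements, 2 chiral); NH3 trans.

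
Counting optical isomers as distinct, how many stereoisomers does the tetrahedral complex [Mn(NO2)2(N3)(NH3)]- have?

1

In a tetrahedral complex all four positions are equivalent and every pair of ligands is adjacent — there is no cis/trans distinction.
Only one geometric arrangement is possible.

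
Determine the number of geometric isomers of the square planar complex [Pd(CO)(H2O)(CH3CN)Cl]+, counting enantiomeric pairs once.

The distinct arrangements are (3 in all): (CH3CN/Cl trans, CO/H2O trans); (CH3CN/H2O trans, CO/Cl trans); (CH3CN/CO trans, Cl/H2O trans).

3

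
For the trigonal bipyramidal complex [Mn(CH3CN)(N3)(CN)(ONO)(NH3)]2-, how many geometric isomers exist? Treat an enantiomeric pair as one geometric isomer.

10

In a trigonal bipyramid the two axial positions differ from the three equatorial ones.
Exhaustive case analysis gives 10 geometric isomers.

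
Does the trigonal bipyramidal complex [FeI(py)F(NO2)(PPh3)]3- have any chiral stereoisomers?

A trigonal bipyramid has two axial and three equatorial sites, which are chemically inequivalent.
Exhaustive case analysis gives 10 geometric isomers.
Of these, 10 lack any improper symmetry element and so occur as enantiomeric pairs, giving 10 + 10 = 20 stereoisomers in total.

yes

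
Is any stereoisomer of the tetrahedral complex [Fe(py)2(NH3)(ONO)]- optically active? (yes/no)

In a tetrahedral complex all four positions are equivalent and every pair of ligands is adjacent — there is no cis/trans distinction.
Only one geometric arrangement is possible.

no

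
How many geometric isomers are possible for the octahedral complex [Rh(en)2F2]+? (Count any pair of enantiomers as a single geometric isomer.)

In an octahedral complex each vertex has one trans partner and four cis neighbours.
Each en is bidentate and must span two cis positions.
There are 2 geometric isomers: F trans; F cis (chiral).

2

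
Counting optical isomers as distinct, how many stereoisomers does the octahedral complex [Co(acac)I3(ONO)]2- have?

2

An octahedron has six vertices in three trans pairs; every non-trans pair is cis.
Each acac is bidentate and must span two cis positions.
The distinct arrangements are (2 in all): I mer; I fac.
Each arrangement has an internal mirror plane or centre of symmetry, so none is chiral.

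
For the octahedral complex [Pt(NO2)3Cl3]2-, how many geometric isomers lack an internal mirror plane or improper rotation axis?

The six octahedral sites form three mutually perpendicular trans pairs.
The distinct arrangements are (2 in all): NO2 mer; NO2 fac.
Each arrangement has an internal mirror plane or centre of symmetry, so none is chiral.

0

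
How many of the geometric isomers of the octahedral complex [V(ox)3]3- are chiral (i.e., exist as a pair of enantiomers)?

The six octahedral sites form three mutually perpendicular trans pairs.
Each ox is bidentate and must span two cis positions.
Only one geometric arrangement is possible; it has no improper symmetry element, so it exists as a pair of enantiomers (2 stereoisomers).

1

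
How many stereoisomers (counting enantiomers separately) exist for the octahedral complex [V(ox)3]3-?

An octahedron has six vertices in three trans pairs; every non-trans pair is cis.
Each ox is bidentate and must span two cis positions.
Only one geometric arrangement is possible; it has no improper symmetry element, so it exists as a pair of enantiomers (2 stereoisomers).

2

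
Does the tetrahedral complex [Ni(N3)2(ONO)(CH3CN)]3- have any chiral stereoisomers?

All four vertices of a tetrahedron are equivalent and mutually adjacent, so cis/trans isomerism cannot arise.
Only one geometric arrangement is possible.

no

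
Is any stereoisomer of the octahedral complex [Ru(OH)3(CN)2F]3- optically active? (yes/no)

no

An octahedron has six vertices in three trans pairs; every non-trans pair is cis.
There are 3 geometric isomers: OH mer, CN trans; OH mer, CN cis; OH fac, CN cis.
Each arrangement has an internal mirror plane or centre of symmetry, so none is chiral.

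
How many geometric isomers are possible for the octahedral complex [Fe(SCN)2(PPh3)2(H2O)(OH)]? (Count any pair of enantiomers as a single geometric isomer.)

6

An octahedron has six vertices in three trans pairs; every non-trans pair is cis.
Working through the distinct placements yields 6 geometric isomers: SCN trans, PPh3 trans; SCN cis, PPh3 cis (3 arrangements, 2 chiral); SCN trans, PPh3 cis; SCN cis, PPh3 trans.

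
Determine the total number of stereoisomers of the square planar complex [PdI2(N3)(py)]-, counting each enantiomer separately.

2

A square has two trans pairs of vertices; adjacent vertices are cis.
The distinct arrangements are (2 in all): I cis; I trans.
Each arrangement has an internal mirror plane or centre of symmetry, so none is chiral.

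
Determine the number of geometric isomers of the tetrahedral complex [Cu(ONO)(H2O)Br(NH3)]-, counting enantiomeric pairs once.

1

Only one geometric arrangement is possible; it has no improper symmetry element, so it exists as a pair of enantiomers (2 stereoisomers).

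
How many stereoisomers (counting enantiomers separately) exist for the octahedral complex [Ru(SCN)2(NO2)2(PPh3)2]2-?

6

There are 5 geometric isomers: SCN trans, NO2 trans, PPh3 trans; SCN cis, NO2 trans, PPh3 cis; SCN trans, NO2 cis, PPh3 cis; SCN cis, NO2 cis, PPh3 cis (chiral); SCN cis, NO2 cis, PPh3 trans.
One of these lacks any improper symmetry element and so occurs as an enantiomeric pair, giving 5 + 1 = 6 stereoisomers in total.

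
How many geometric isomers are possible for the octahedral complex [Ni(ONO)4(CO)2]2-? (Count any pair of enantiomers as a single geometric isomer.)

An octahedron has six vertices in three trans pairs; every non-trans pair is cis.
There are 2 geometric isomers: CO trans; CO cis.

2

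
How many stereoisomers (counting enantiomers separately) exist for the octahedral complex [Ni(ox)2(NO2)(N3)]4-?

An octahedron has six vertices in three trans pairs; every non-trans pair is cis.
Each ox is bidentate and must span two cis positions.
There are 2 geometric isomers: NO2 and N3 mutually trans; NO2 and N3 mutually cis (chiral).
One of these lacks any improper symmetry element and so occurs as an enantiomeric pair, giving 2 + 1 = 3 stereoisomers in total.

3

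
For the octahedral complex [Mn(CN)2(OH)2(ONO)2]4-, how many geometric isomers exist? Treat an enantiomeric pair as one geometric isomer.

An octahedron has six vertices in three trans pairs; every non-trans pair is cis.
Working through the distinct placements yields 5 geometric isomers: CN trans, OH trans, ONO trans; CN trans, OH cis, ONO cis; CN cis, OH cis, ONO trans; CN cis, OH cis, ONO cis (chiral); CN cis, OH trans, ONO cis.

5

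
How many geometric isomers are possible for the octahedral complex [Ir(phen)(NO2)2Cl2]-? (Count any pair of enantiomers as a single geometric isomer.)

3

Each phen is bidentate and must span two cis positions.
There are 3 geometric isomers: NO2 cis, Cl trans; NO2 cis, Cl cis (chiral); NO2 trans, Cl cis.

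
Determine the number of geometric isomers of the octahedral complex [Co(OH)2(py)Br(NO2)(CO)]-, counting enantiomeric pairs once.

9

Placing the ligands in turn and identifying arrangements related by rotation or reflection leaves 9 distinct geometric isomers.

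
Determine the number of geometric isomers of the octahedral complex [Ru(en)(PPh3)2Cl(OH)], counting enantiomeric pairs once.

An octahedron has six vertices in three trans pairs; every non-trans pair is cis.
Each en is bidentate and must span two cis positions.
The distinct arrangements are (4 in all): PPh3 cis (3 arrangements, 2 chiral); PPh3 trans.

4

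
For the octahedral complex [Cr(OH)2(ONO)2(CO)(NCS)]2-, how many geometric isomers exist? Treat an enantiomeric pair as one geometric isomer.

6

The six octahedral sites form three mutually perpendicular trans pairs.
The distinct arrangements are (6 in all): OH trans, ONO trans; OH cis, ONO cis (3 arrangements, 2 chiral); OH cis, ONO trans; OH trans, ONO cis.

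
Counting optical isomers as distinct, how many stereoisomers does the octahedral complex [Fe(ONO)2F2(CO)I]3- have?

In an octahedral complex each vertex has one trans partner and four cis neighbours.
There are 6 geometric isomers: ONO trans, F cis; ONO cis, F cis (3 arrangements, 2 chiral); ONO trans, F trans; ONO cis, F trans.
Of these, 2 lack any improper symmetry element and so occur as enantiomeric pairs, giving 6 + 2 = 8 stereoisomers in total.

8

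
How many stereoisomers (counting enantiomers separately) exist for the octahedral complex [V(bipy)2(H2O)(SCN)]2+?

3

The six octahedral sites form three mutually perpendicular trans pairs.
Each bipy is bidentate and must span two cis positions.
Systematic placement gives 2 geometric isomers: H2O and SCN mutually trans; H2O and SCN mutually cis (chiral).
One of these lacks any improper symmetry element and so occurs as an enantiomeric pair, giving 2 + 1 = 3 stereoisomers in total.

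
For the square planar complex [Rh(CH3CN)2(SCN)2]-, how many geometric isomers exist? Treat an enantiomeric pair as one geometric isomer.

A square has two trans pairs of vertices; adjacent vertices are cis.
There are 2 geometric isomers: CH3CN cis; CH3CN trans.

2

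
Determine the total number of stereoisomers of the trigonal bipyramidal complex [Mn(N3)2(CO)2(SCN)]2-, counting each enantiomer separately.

Exhaustive case analysis gives 5 geometric isomers.
One of these lacks any improper symmetry element and so occurs as an enantiomeric pair, giving 5 + 1 = 6 stereoisomers in total.

6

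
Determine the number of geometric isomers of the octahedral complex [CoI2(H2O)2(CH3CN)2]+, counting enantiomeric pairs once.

An octahedron has six vertices in three trans pairs; every non-trans pair is cis.
There are 5 geometric isomers: I trans, H2O trans, CH3CN trans; I cis, H2O cis, CH3CN trans; I trans, H2O cis, CH3CN cis; I cis, H2O cis, CH3CN cis (chiral); I cis, H2O trans, CH3CN cis.

5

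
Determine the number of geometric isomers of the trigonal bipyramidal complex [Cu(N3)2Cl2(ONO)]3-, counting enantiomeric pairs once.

5

Systematic enumeration (placing each ligand type in turn and discarding arrangements equivalent by rotation or reflection) gives 5 geometric isomers.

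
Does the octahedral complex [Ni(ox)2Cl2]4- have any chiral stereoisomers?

Each ox is bidentate and must span two cis positions.
The distinct arrangements are (2 in all): Cl trans; Cl cis (chiral).
One of these lacks any improper symmetry element and so occurs as an enantiomeric pair, giving 2 + 1 = 3 stereoisomers in total.

yes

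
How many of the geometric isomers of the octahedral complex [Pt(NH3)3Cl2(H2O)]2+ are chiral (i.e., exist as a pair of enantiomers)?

0

There are 3 geometric isomers: NH3 mer, Cl trans; NH3 mer, Cl cis; NH3 fac, Cl cis.
Each arrangement has an internal mirror plane or centre of symmetry, so none is chiral.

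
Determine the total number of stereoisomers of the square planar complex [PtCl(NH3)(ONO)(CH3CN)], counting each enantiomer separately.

A square has two trans pairs of vertices; adjacent vertices are cis.
There are 3 geometric isomers: (CH3CN/NH3 trans, Cl/ONO trans); (CH3CN/ONO trans, Cl/NH3 trans); (CH3CN/Cl trans, NH3/ONO trans).
Each arrangement has an internal mirror plane or centre of symmetry, so none is chiral.

3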